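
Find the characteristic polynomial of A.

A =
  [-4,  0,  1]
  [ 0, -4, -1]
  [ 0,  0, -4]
x^3 + 12*x^2 + 48*x + 64

Expanding det(x·I − A) (e.g. by cofactor expansion or by noting that A is similar to its Jordan form J, which has the same characteristic polynomial as A) gives
  χ_A(x) = x^3 + 12*x^2 + 48*x + 64
which factors as (x + 4)^3. The eigenvalues (with algebraic multiplicities) are λ = -4 with multiplicity 3.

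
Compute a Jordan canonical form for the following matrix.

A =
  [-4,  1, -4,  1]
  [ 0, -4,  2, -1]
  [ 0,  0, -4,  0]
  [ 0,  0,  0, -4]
J_3(-4) ⊕ J_1(-4)

The characteristic polynomial is
  det(x·I − A) = x^4 + 16*x^3 + 96*x^2 + 256*x + 256 = (x + 4)^4

Eigenvalues and multiplicities (the geometric multiplicity of λ is n − rank(A − λI), which equals the number of Jordan blocks for λ):
  λ = -4: algebraic multiplicity = 4, geometric multiplicity = 2

Determining the block sizes for each eigenvalue:
  λ = -4: with am = 4 and gm = 2, the partition is not yet determined (e.g. several partitions of 4 into 2 parts exist). Let N = A − (-4)·I. Computing rank(N^1) = 2, rank(N^2) = 1, rank(N^3) = 0; the number of blocks of size ≥ j is rank(N^{j−1}) − rank(N^j), giving [2, 1, 1]. So we have 1 block(s) of size 3, 1 block(s) of size 1 → block sizes [3, 1]

Assembling the blocks gives a Jordan form
J =
  [-4,  1,  0,  0]
  [ 0, -4,  1,  0]
  [ 0,  0, -4,  0]
  [ 0,  0,  0, -4]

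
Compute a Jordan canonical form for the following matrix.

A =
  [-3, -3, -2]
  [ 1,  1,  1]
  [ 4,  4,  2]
J_3(0)

The characteristic polynomial is
  det(x·I − A) = x^3

Eigenvalues and multiplicities (the geometric multiplicity of λ is n − rank(A − λI), which equals the number of Jordan blocks for λ):
  λ = 0: algebraic multiplicity = 3, geometric multiplicity = 1

Determining the block sizes for each eigenvalue:
  λ = 0: one block (gm = 1), so the single block has size am = 3 → block sizes [3]

Assembling the blocks gives a Jordan form
J =
  [0, 1, 0]
  [0, 0, 1]
  [0, 0, 0]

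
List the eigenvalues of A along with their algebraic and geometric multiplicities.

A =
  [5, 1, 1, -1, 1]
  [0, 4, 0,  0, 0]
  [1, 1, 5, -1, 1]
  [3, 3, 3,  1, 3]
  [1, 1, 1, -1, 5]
λ = 4: alg = 5, geom = 4

Step 1 — factor the characteristic polynomial to read off the algebraic multiplicities:
  χ_A(x) = (x - 4)^5

Step 2 — compute geometric multiplicities via the rank-nullity identity g(λ) = n − rank(A − λI):
  rank(A − (4)·I) = 1, so dim ker(A − (4)·I) = n − 1 = 4

Summary:
  λ = 4: algebraic multiplicity = 5, geometric multiplicity = 4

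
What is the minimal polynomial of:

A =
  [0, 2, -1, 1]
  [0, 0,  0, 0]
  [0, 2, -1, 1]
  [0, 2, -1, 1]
x^2

The characteristic polynomial is χ_A(x) = x^4, so the eigenvalues are known. The minimal polynomial is
  m_A(x) = Π_λ (x − λ)^{k_λ}
where k_λ is the size of the *largest* Jordan block for λ (equivalently, the smallest k with (A − λI)^k v = 0 for every generalised eigenvector v of λ).

  λ = 0: largest Jordan block has size 2, contributing (x − 0)^2

So m_A(x) = x^2 = x^2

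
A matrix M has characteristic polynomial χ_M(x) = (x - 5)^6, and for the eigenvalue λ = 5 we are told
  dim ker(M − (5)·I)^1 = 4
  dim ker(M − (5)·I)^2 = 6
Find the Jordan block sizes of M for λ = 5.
Block sizes for λ = 5: [2, 2, 1, 1]

From the dimensions of kernels of powers, the number of Jordan blocks of size at least j is d_j − d_{j−1} where d_j = dim ker(N^j) (with d_0 = 0). Computing the differences gives [4, 2].
The number of blocks of size exactly k is (#blocks of size ≥ k) − (#blocks of size ≥ k + 1), so the partition is: 2 block(s) of size 1, 2 block(s) of size 2.
In nonincreasing order the block sizes are [2, 2, 1, 1].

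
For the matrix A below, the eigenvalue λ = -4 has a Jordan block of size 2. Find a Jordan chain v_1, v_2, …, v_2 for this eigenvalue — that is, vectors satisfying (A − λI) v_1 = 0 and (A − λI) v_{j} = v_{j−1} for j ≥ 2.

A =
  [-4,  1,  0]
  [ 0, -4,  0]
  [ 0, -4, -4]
A Jordan chain for λ = -4 of length 2:
v_1 = (1, 0, -4)ᵀ
v_2 = (0, 1, 0)ᵀ

Let N = A − (-4)·I. We want v_2 with N^2 v_2 = 0 but N^1 v_2 ≠ 0; then v_{j-1} := N · v_j for j = 2, …, 2.

Pick v_2 = (0, 1, 0)ᵀ.
Then v_1 = N · v_2 = (1, 0, -4)ᵀ.

Sanity check: (A − (-4)·I) v_1 = (0, 0, 0)ᵀ = 0. ✓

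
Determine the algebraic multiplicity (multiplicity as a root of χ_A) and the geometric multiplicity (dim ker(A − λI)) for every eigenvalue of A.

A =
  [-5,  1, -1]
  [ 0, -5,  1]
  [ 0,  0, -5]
λ = -5: alg = 3, geom = 1

Step 1 — factor the characteristic polynomial to read off the algebraic multiplicities:
  χ_A(x) = (x + 5)^3

Step 2 — compute geometric multiplicities via the rank-nullity identity g(λ) = n − rank(A − λI):
  rank(A − (-5)·I) = 2, so dim ker(A − (-5)·I) = n − 2 = 1

Summary:
  λ = -5: algebraic multiplicity = 3, geometric multiplicity = 1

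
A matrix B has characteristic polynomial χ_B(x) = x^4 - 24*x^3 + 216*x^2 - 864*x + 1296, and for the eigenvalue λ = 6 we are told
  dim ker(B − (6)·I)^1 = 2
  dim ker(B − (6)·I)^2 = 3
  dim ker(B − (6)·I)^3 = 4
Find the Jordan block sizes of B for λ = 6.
Block sizes for λ = 6: [3, 1]

From the dimensions of kernels of powers, the number of Jordan blocks of size at least j is d_j − d_{j−1} where d_j = dim ker(N^j) (with d_0 = 0). Computing the differences gives [2, 1, 1].
The number of blocks of size exactly k is (#blocks of size ≥ k) − (#blocks of size ≥ k + 1), so the partition is: 1 block(s) of size 1, 1 block(s) of size 3.
In nonincreasing order the block sizes are [3, 1].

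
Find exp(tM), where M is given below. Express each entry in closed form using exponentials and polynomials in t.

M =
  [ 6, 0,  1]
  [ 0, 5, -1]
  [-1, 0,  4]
e^{tM} =
  [t*exp(5*t) + exp(5*t), 0, t*exp(5*t)]
  [t^2*exp(5*t)/2, exp(5*t), t^2*exp(5*t)/2 - t*exp(5*t)]
  [-t*exp(5*t), 0, -t*exp(5*t) + exp(5*t)]

Strategy: write M = P · J · P⁻¹ where J is a Jordan canonical form, so e^{tM} = P · e^{tJ} · P⁻¹, and e^{tJ} can be computed block-by-block.

M has Jordan form
J =
  [5, 1, 0]
  [0, 5, 1]
  [0, 0, 5]
(up to reordering of blocks).

Per-block formulas:
  For a 3×3 Jordan block J_3(5): exp(t · J_3(5)) = e^(5t)·(I + t·N + (t^2/2)·N^2), where N is the 3×3 nilpotent shift.

After assembling e^{tJ} and conjugating by P, we get:

e^{tM} =
  [t*exp(5*t) + exp(5*t), 0, t*exp(5*t)]
  [t^2*exp(5*t)/2, exp(5*t), t^2*exp(5*t)/2 - t*exp(5*t)]
  [-t*exp(5*t), 0, -t*exp(5*t) + exp(5*t)]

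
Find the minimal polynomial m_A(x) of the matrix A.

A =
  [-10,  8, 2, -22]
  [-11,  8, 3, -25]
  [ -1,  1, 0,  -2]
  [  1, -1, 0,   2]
x^3

The characteristic polynomial is χ_A(x) = x^4, so the eigenvalues are known. The minimal polynomial is
  m_A(x) = Π_λ (x − λ)^{k_λ}
where k_λ is the size of the *largest* Jordan block for λ (equivalently, the smallest k with (A − λI)^k v = 0 for every generalised eigenvector v of λ).

  λ = 0: largest Jordan block has size 3, contributing (x − 0)^3

So m_A(x) = x^3 = x^3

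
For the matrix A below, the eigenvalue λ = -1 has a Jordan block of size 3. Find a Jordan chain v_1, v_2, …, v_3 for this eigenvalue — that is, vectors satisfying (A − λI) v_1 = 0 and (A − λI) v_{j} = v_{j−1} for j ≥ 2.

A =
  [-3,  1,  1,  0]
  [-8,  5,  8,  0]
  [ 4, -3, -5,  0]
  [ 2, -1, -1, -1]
A Jordan chain for λ = -1 of length 3:
v_1 = (1, 4, -2, -1)ᵀ
v_2 = (1, 6, -3, -1)ᵀ
v_3 = (0, 1, 0, 0)ᵀ

Let N = A − (-1)·I. We want v_3 with N^3 v_3 = 0 but N^2 v_3 ≠ 0; then v_{j-1} := N · v_j for j = 3, …, 2.

Pick v_3 = (0, 1, 0, 0)ᵀ.
Then v_2 = N · v_3 = (1, 6, -3, -1)ᵀ.
Then v_1 = N · v_2 = (1, 4, -2, -1)ᵀ.

Sanity check: (A − (-1)·I) v_1 = (0, 0, 0, 0)ᵀ = 0. ✓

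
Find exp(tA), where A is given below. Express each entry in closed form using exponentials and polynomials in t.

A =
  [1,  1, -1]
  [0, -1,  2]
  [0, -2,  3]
e^{tA} =
  [exp(t), t*exp(t), -t*exp(t)]
  [0, -2*t*exp(t) + exp(t), 2*t*exp(t)]
  [0, -2*t*exp(t), 2*t*exp(t) + exp(t)]

Strategy: write A = P · J · P⁻¹ where J is a Jordan canonical form, so e^{tA} = P · e^{tJ} · P⁻¹, and e^{tJ} can be computed block-by-block.

A has Jordan form
J =
  [1, 1, 0]
  [0, 1, 0]
  [0, 0, 1]
(up to reordering of blocks).

Per-block formulas:
  For a 2×2 Jordan block J_2(1): exp(t · J_2(1)) = e^(1t)·(I + t·N), where N is the 2×2 nilpotent shift.
  For a 1×1 block at λ = 1: exp(t · [1]) = [e^(1t)].

After assembling e^{tJ} and conjugating by P, we get:

e^{tA} =
  [exp(t), t*exp(t), -t*exp(t)]
  [0, -2*t*exp(t) + exp(t), 2*t*exp(t)]
  [0, -2*t*exp(t), 2*t*exp(t) + exp(t)]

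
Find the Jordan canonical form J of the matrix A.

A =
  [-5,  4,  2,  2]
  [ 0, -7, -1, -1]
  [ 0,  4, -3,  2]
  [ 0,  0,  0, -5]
J_2(-5) ⊕ J_1(-5) ⊕ J_1(-5)

The characteristic polynomial is
  det(x·I − A) = x^4 + 20*x^3 + 150*x^2 + 500*x + 625 = (x + 5)^4

Eigenvalues and multiplicities (the geometric multiplicity of λ is n − rank(A − λI), which equals the number of Jordan blocks for λ):
  λ = -5: algebraic multiplicity = 4, geometric multiplicity = 3

Determining the block sizes for each eigenvalue:
  λ = -5: 3 blocks summing to 4 forces exactly one block of size 2 and the rest size 1 → block sizes [2, 1, 1]

Assembling the blocks gives a Jordan form
J =
  [-5,  1,  0,  0]
  [ 0, -5,  0,  0]
  [ 0,  0, -5,  0]
  [ 0,  0,  0, -5]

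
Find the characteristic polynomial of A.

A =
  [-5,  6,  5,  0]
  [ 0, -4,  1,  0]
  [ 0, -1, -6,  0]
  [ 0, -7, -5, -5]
x^4 + 20*x^3 + 150*x^2 + 500*x + 625

Expanding det(x·I − A) (e.g. by cofactor expansion or by noting that A is similar to its Jordan form J, which has the same characteristic polynomial as A) gives
  χ_A(x) = x^4 + 20*x^3 + 150*x^2 + 500*x + 625
which factors as (x + 5)^4. The eigenvalues (with algebraic multiplicities) are λ = -5 with multiplicity 4.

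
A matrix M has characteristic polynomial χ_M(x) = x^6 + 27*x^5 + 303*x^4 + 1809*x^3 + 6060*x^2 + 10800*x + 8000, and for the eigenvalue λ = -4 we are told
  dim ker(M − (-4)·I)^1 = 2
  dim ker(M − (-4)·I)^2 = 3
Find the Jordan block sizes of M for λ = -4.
Block sizes for λ = -4: [2, 1]

From the dimensions of kernels of powers, the number of Jordan blocks of size at least j is d_j − d_{j−1} where d_j = dim ker(N^j) (with d_0 = 0). Computing the differences gives [2, 1].
The number of blocks of size exactly k is (#blocks of size ≥ k) − (#blocks of size ≥ k + 1), so the partition is: 1 block(s) of size 1, 1 block(s) of size 2.
In nonincreasing order the block sizes are [2, 1].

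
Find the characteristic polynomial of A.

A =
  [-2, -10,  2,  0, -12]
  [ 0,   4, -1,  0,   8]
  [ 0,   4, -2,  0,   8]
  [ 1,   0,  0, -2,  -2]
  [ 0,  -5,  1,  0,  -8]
x^5 + 10*x^4 + 40*x^3 + 80*x^2 + 80*x + 32

Expanding det(x·I − A) (e.g. by cofactor expansion or by noting that A is similar to its Jordan form J, which has the same characteristic polynomial as A) gives
  χ_A(x) = x^5 + 10*x^4 + 40*x^3 + 80*x^2 + 80*x + 32
which factors as (x + 2)^5. The eigenvalues (with algebraic multiplicities) are λ = -2 with multiplicity 5.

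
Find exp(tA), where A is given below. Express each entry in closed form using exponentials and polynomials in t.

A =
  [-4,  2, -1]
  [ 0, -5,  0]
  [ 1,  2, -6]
e^{tA} =
  [t*exp(-5*t) + exp(-5*t), 2*t*exp(-5*t), -t*exp(-5*t)]
  [0, exp(-5*t), 0]
  [t*exp(-5*t), 2*t*exp(-5*t), -t*exp(-5*t) + exp(-5*t)]

Strategy: write A = P · J · P⁻¹ where J is a Jordan canonical form, so e^{tA} = P · e^{tJ} · P⁻¹, and e^{tJ} can be computed block-by-block.

A has Jordan form
J =
  [-5,  1,  0]
  [ 0, -5,  0]
  [ 0,  0, -5]
(up to reordering of blocks).

Per-block formulas:
  For a 1×1 block at λ = -5: exp(t · [-5]) = [e^(-5t)].
  For a 2×2 Jordan block J_2(-5): exp(t · J_2(-5)) = e^(-5t)·(I + t·N), where N is the 2×2 nilpotent shift.

After assembling e^{tJ} and conjugating by P, we get:

e^{tA} =
  [t*exp(-5*t) + exp(-5*t), 2*t*exp(-5*t), -t*exp(-5*t)]
  [0, exp(-5*t), 0]
  [t*exp(-5*t), 2*t*exp(-5*t), -t*exp(-5*t) + exp(-5*t)]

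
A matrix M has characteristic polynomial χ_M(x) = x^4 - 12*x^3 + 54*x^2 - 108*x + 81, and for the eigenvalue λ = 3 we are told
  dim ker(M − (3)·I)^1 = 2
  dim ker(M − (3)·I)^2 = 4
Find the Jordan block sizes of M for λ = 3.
Block sizes for λ = 3: [2, 2]

From the dimensions of kernels of powers, the number of Jordan blocks of size at least j is d_j − d_{j−1} where d_j = dim ker(N^j) (with d_0 = 0). Computing the differences gives [2, 2].
The number of blocks of size exactly k is (#blocks of size ≥ k) − (#blocks of size ≥ k + 1), so the partition is: 2 block(s) of size 2.
In nonincreasing order the block sizes are [2, 2].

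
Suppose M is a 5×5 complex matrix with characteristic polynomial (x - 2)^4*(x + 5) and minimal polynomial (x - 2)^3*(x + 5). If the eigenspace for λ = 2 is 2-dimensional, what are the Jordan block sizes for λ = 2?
Block sizes for λ = 2: [3, 1]

Step 1 — from the characteristic polynomial, algebraic multiplicity of λ = 2 is 4. From dim ker(M − (2)·I) = 2, there are exactly 2 Jordan blocks for λ = 2.
Step 2 — from the minimal polynomial, the factor (x − 2)^3 tells us the largest block for λ = 2 has size 3.
Step 3 — with total size 4, 2 blocks, and largest block 3, the block sizes (in nonincreasing order) are [3, 1].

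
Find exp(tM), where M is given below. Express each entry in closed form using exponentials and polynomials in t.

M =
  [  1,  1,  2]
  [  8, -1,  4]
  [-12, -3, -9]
e^{tM} =
  [4*t*exp(-3*t) + exp(-3*t), t*exp(-3*t), 2*t*exp(-3*t)]
  [8*t*exp(-3*t), 2*t*exp(-3*t) + exp(-3*t), 4*t*exp(-3*t)]
  [-12*t*exp(-3*t), -3*t*exp(-3*t), -6*t*exp(-3*t) + exp(-3*t)]

Strategy: write M = P · J · P⁻¹ where J is a Jordan canonical form, so e^{tM} = P · e^{tJ} · P⁻¹, and e^{tJ} can be computed block-by-block.

M has Jordan form
J =
  [-3,  1,  0]
  [ 0, -3,  0]
  [ 0,  0, -3]
(up to reordering of blocks).

Per-block formulas:
  For a 2×2 Jordan block J_2(-3): exp(t · J_2(-3)) = e^(-3t)·(I + t·N), where N is the 2×2 nilpotent shift.
  For a 1×1 block at λ = -3: exp(t · [-3]) = [e^(-3t)].

After assembling e^{tJ} and conjugating by P, we get:

e^{tM} =
  [4*t*exp(-3*t) + exp(-3*t), t*exp(-3*t), 2*t*exp(-3*t)]
  [8*t*exp(-3*t), 2*t*exp(-3*t) + exp(-3*t), 4*t*exp(-3*t)]
  [-12*t*exp(-3*t), -3*t*exp(-3*t), -6*t*exp(-3*t) + exp(-3*t)]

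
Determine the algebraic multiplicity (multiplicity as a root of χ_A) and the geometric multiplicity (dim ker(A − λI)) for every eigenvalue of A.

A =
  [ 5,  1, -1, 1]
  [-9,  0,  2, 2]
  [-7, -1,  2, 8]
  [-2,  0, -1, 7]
λ = 3: alg = 2, geom = 1; λ = 4: alg = 2, geom = 1

Step 1 — factor the characteristic polynomial to read off the algebraic multiplicities:
  χ_A(x) = (x - 4)^2*(x - 3)^2

Step 2 — compute geometric multiplicities via the rank-nullity identity g(λ) = n − rank(A − λI):
  rank(A − (3)·I) = 3, so dim ker(A − (3)·I) = n − 3 = 1
  rank(A − (4)·I) = 3, so dim ker(A − (4)·I) = n − 3 = 1

Summary:
  λ = 3: algebraic multiplicity = 2, geometric multiplicity = 1
  λ = 4: algebraic multiplicity = 2, geometric multiplicity = 1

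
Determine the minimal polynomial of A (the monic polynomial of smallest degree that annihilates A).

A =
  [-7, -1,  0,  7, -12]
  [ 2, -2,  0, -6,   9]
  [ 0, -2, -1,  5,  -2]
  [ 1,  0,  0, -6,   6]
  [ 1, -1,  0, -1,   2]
x^5 + 14*x^4 + 73*x^3 + 172*x^2 + 176*x + 64

The characteristic polynomial is χ_A(x) = (x + 1)^2*(x + 4)^3, so the eigenvalues are known. The minimal polynomial is
  m_A(x) = Π_λ (x − λ)^{k_λ}
where k_λ is the size of the *largest* Jordan block for λ (equivalently, the smallest k with (A − λI)^k v = 0 for every generalised eigenvector v of λ).

  λ = -4: largest Jordan block has size 3, contributing (x + 4)^3
  λ = -1: largest Jordan block has size 2, contributing (x + 1)^2

So m_A(x) = (x + 1)^2*(x + 4)^3 = x^5 + 14*x^4 + 73*x^3 + 172*x^2 + 176*x + 64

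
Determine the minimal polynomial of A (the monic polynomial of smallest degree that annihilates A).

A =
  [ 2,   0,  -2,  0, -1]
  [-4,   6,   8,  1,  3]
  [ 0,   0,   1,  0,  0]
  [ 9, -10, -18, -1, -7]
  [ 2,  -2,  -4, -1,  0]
x^4 - 7*x^3 + 15*x^2 - 13*x + 4

The characteristic polynomial is χ_A(x) = (x - 4)*(x - 1)^4, so the eigenvalues are known. The minimal polynomial is
  m_A(x) = Π_λ (x − λ)^{k_λ}
where k_λ is the size of the *largest* Jordan block for λ (equivalently, the smallest k with (A − λI)^k v = 0 for every generalised eigenvector v of λ).

  λ = 1: largest Jordan block has size 3, contributing (x − 1)^3
  λ = 4: largest Jordan block has size 1, contributing (x − 4)

So m_A(x) = (x - 4)*(x - 1)^3 = x^4 - 7*x^3 + 15*x^2 - 13*x + 4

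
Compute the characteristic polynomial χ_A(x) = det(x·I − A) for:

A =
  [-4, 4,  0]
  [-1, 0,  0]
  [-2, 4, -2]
x^3 + 6*x^2 + 12*x + 8

Expanding det(x·I − A) (e.g. by cofactor expansion or by noting that A is similar to its Jordan form J, which has the same characteristic polynomial as A) gives
  χ_A(x) = x^3 + 6*x^2 + 12*x + 8
which factors as (x + 2)^3. The eigenvalues (with algebraic multiplicities) are λ = -2 with multiplicity 3.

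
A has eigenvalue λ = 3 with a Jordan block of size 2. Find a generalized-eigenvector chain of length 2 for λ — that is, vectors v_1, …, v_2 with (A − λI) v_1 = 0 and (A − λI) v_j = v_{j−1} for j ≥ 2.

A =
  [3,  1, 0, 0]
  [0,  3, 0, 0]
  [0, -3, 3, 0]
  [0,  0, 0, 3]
A Jordan chain for λ = 3 of length 2:
v_1 = (1, 0, -3, 0)ᵀ
v_2 = (0, 1, 0, 0)ᵀ

Let N = A − (3)·I. We want v_2 with N^2 v_2 = 0 but N^1 v_2 ≠ 0; then v_{j-1} := N · v_j for j = 2, …, 2.

Pick v_2 = (0, 1, 0, 0)ᵀ.
Then v_1 = N · v_2 = (1, 0, -3, 0)ᵀ.

Sanity check: (A − (3)·I) v_1 = (0, 0, 0, 0)ᵀ = 0. ✓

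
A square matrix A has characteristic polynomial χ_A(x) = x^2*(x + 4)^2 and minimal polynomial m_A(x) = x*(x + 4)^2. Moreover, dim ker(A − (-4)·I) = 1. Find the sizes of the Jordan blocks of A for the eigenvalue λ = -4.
Block sizes for λ = -4: [2]

Step 1 — from the characteristic polynomial, algebraic multiplicity of λ = -4 is 2. From dim ker(A − (-4)·I) = 1, there are exactly 1 Jordan blocks for λ = -4.
Step 2 — from the minimal polynomial, the factor (x + 4)^2 tells us the largest block for λ = -4 has size 2.
Step 3 — with total size 2, 1 blocks, and largest block 2, the block sizes (in nonincreasing order) are [2].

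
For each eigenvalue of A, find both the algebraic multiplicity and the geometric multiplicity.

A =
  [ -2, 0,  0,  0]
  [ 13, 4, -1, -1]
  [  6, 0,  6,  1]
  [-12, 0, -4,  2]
λ = -2: alg = 1, geom = 1; λ = 4: alg = 3, geom = 1

Step 1 — factor the characteristic polynomial to read off the algebraic multiplicities:
  χ_A(x) = (x - 4)^3*(x + 2)

Step 2 — compute geometric multiplicities via the rank-nullity identity g(λ) = n − rank(A − λI):
  rank(A − (-2)·I) = 3, so dim ker(A − (-2)·I) = n − 3 = 1
  rank(A − (4)·I) = 3, so dim ker(A − (4)·I) = n − 3 = 1

Summary:
  λ = -2: algebraic multiplicity = 1, geometric multiplicity = 1
  λ = 4: algebraic multiplicity = 3, geometric multiplicity = 1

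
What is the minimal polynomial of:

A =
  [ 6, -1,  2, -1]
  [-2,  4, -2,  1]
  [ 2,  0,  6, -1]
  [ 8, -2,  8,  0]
x^3 - 12*x^2 + 48*x - 64

The characteristic polynomial is χ_A(x) = (x - 4)^4, so the eigenvalues are known. The minimal polynomial is
  m_A(x) = Π_λ (x − λ)^{k_λ}
where k_λ is the size of the *largest* Jordan block for λ (equivalently, the smallest k with (A − λI)^k v = 0 for every generalised eigenvector v of λ).

  λ = 4: largest Jordan block has size 3, contributing (x − 4)^3

So m_A(x) = (x - 4)^3 = x^3 - 12*x^2 + 48*x - 64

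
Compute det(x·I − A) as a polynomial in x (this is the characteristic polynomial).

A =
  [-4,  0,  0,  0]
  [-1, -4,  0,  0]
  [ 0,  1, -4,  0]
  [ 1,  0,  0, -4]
x^4 + 16*x^3 + 96*x^2 + 256*x + 256

Expanding det(x·I − A) (e.g. by cofactor expansion or by noting that A is similar to its Jordan form J, which has the same characteristic polynomial as A) gives
  χ_A(x) = x^4 + 16*x^3 + 96*x^2 + 256*x + 256
which factors as (x + 4)^4. The eigenvalues (with algebraic multiplicities) are λ = -4 with multiplicity 4.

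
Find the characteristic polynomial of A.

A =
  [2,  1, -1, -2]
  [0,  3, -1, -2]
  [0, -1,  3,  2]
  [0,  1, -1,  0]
x^4 - 8*x^3 + 24*x^2 - 32*x + 16

Expanding det(x·I − A) (e.g. by cofactor expansion or by noting that A is similar to its Jordan form J, which has the same characteristic polynomial as A) gives
  χ_A(x) = x^4 - 8*x^3 + 24*x^2 - 32*x + 16
which factors as (x - 2)^4. The eigenvalues (with algebraic multiplicities) are λ = 2 with multiplicity 4.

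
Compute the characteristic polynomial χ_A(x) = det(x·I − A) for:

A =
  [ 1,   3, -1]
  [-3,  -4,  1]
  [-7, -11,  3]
x^3

Expanding det(x·I − A) (e.g. by cofactor expansion or by noting that A is similar to its Jordan form J, which has the same characteristic polynomial as A) gives
  χ_A(x) = x^3
which factors as x^3. The eigenvalues (with algebraic multiplicities) are λ = 0 with multiplicity 3.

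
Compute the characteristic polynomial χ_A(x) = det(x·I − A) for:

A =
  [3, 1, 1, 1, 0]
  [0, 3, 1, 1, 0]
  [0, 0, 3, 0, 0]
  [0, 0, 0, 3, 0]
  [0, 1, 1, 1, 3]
x^5 - 15*x^4 + 90*x^3 - 270*x^2 + 405*x - 243

Expanding det(x·I − A) (e.g. by cofactor expansion or by noting that A is similar to its Jordan form J, which has the same characteristic polynomial as A) gives
  χ_A(x) = x^5 - 15*x^4 + 90*x^3 - 270*x^2 + 405*x - 243
which factors as (x - 3)^5. The eigenvalues (with algebraic multiplicities) are λ = 3 with multiplicity 5.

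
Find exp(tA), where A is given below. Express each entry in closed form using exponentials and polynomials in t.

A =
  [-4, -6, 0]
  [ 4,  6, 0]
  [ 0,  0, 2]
e^{tA} =
  [3 - 2*exp(2*t), 3 - 3*exp(2*t), 0]
  [2*exp(2*t) - 2, 3*exp(2*t) - 2, 0]
  [0, 0, exp(2*t)]

Strategy: write A = P · J · P⁻¹ where J is a Jordan canonical form, so e^{tA} = P · e^{tJ} · P⁻¹, and e^{tJ} can be computed block-by-block.

A has Jordan form
J =
  [0, 0, 0]
  [0, 2, 0]
  [0, 0, 2]
(up to reordering of blocks).

Per-block formulas:
  For a 1×1 block at λ = 0: exp(t · [0]) = [e^(0t)].
  For a 1×1 block at λ = 2: exp(t · [2]) = [e^(2t)].

After assembling e^{tJ} and conjugating by P, we get:

e^{tA} =
  [3 - 2*exp(2*t), 3 - 3*exp(2*t), 0]
  [2*exp(2*t) - 2, 3*exp(2*t) - 2, 0]
  [0, 0, exp(2*t)]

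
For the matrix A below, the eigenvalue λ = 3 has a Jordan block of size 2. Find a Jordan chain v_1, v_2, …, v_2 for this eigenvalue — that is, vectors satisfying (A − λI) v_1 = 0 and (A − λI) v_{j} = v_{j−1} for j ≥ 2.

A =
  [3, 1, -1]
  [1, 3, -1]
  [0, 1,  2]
A Jordan chain for λ = 3 of length 2:
v_1 = (1, 1, 1)ᵀ
v_2 = (1, 1, 0)ᵀ

Let N = A − (3)·I. We want v_2 with N^2 v_2 = 0 but N^1 v_2 ≠ 0; then v_{j-1} := N · v_j for j = 2, …, 2.

Pick v_2 = (1, 1, 0)ᵀ.
Then v_1 = N · v_2 = (1, 1, 1)ᵀ.

Sanity check: (A − (3)·I) v_1 = (0, 0, 0)ᵀ = 0. ✓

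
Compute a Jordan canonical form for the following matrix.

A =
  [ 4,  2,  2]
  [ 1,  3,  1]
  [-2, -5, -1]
J_3(2)

The characteristic polynomial is
  det(x·I − A) = x^3 - 6*x^2 + 12*x - 8 = (x - 2)^3

Eigenvalues and multiplicities (the geometric multiplicity of λ is n − rank(A − λI), which equals the number of Jordan blocks for λ):
  λ = 2: algebraic multiplicity = 3, geometric multiplicity = 1

Determining the block sizes for each eigenvalue:
  λ = 2: one block (gm = 1), so the single block has size am = 3 → block sizes [3]

Assembling the blocks gives a Jordan form
J =
  [2, 1, 0]
  [0, 2, 1]
  [0, 0, 2]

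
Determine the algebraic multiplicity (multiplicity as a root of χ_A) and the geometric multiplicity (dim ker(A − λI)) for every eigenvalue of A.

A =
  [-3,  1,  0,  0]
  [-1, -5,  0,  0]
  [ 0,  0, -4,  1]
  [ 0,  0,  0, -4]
λ = -4: alg = 4, geom = 2

Step 1 — factor the characteristic polynomial to read off the algebraic multiplicities:
  χ_A(x) = (x + 4)^4

Step 2 — compute geometric multiplicities via the rank-nullity identity g(λ) = n − rank(A − λI):
  rank(A − (-4)·I) = 2, so dim ker(A − (-4)·I) = n − 2 = 2

Summary:
  λ = -4: algebraic multiplicity = 4, geometric multiplicity = 2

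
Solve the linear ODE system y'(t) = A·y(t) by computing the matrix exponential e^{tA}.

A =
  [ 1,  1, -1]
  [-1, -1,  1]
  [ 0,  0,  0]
e^{tA} =
  [t + 1, t, -t]
  [-t, 1 - t, t]
  [0, 0, 1]

Strategy: write A = P · J · P⁻¹ where J is a Jordan canonical form, so e^{tA} = P · e^{tJ} · P⁻¹, and e^{tJ} can be computed block-by-block.

A has Jordan form
J =
  [0, 1, 0]
  [0, 0, 0]
  [0, 0, 0]
(up to reordering of blocks).

Per-block formulas:
  For a 1×1 block at λ = 0: exp(t · [0]) = [e^(0t)].
  For a 2×2 Jordan block J_2(0): exp(t · J_2(0)) = e^(0t)·(I + t·N), where N is the 2×2 nilpotent shift.

After assembling e^{tJ} and conjugating by P, we get:

e^{tA} =
  [t + 1, t, -t]
  [-t, 1 - t, t]
  [0, 0, 1]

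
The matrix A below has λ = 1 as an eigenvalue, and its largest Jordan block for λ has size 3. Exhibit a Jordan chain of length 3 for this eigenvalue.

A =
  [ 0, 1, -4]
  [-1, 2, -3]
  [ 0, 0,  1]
A Jordan chain for λ = 1 of length 3:
v_1 = (1, 1, 0)ᵀ
v_2 = (-4, -3, 0)ᵀ
v_3 = (0, 0, 1)ᵀ

Let N = A − (1)·I. We want v_3 with N^3 v_3 = 0 but N^2 v_3 ≠ 0; then v_{j-1} := N · v_j for j = 3, …, 2.

Pick v_3 = (0, 0, 1)ᵀ.
Then v_2 = N · v_3 = (-4, -3, 0)ᵀ.
Then v_1 = N · v_2 = (1, 1, 0)ᵀ.

Sanity check: (A − (1)·I) v_1 = (0, 0, 0)ᵀ = 0. ✓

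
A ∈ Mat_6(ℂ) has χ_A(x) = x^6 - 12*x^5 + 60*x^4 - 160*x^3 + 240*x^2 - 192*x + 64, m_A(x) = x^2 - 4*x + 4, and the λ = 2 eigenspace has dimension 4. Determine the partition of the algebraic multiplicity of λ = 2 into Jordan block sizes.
Block sizes for λ = 2: [2, 2, 1, 1]

Step 1 — from the characteristic polynomial, algebraic multiplicity of λ = 2 is 6. From dim ker(A − (2)·I) = 4, there are exactly 4 Jordan blocks for λ = 2.
Step 2 — from the minimal polynomial, the factor (x − 2)^2 tells us the largest block for λ = 2 has size 2.
Step 3 — with total size 6, 4 blocks, and largest block 2, the block sizes (in nonincreasing order) are [2, 2, 1, 1].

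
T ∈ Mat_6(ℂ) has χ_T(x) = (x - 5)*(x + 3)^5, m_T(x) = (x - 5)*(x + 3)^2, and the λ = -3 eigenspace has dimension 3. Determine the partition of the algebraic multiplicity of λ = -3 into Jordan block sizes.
Block sizes for λ = -3: [2, 2, 1]

Step 1 — from the characteristic polynomial, algebraic multiplicity of λ = -3 is 5. From dim ker(T − (-3)·I) = 3, there are exactly 3 Jordan blocks for λ = -3.
Step 2 — from the minimal polynomial, the factor (x + 3)^2 tells us the largest block for λ = -3 has size 2.
Step 3 — with total size 5, 3 blocks, and largest block 2, the block sizes (in nonincreasing order) are [2, 2, 1].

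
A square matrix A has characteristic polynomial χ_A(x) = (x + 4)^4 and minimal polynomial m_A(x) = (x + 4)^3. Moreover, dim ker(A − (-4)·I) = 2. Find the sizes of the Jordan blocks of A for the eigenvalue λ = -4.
Block sizes for λ = -4: [3, 1]

Step 1 — from the characteristic polynomial, algebraic multiplicity of λ = -4 is 4. From dim ker(A − (-4)·I) = 2, there are exactly 2 Jordan blocks for λ = -4.
Step 2 — from the minimal polynomial, the factor (x + 4)^3 tells us the largest block for λ = -4 has size 3.
Step 3 — with total size 4, 2 blocks, and largest block 3, the block sizes (in nonincreasing order) are [3, 1].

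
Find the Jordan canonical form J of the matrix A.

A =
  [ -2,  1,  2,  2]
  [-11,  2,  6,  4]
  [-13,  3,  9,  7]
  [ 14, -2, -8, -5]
J_2(1) ⊕ J_2(1)

The characteristic polynomial is
  det(x·I − A) = x^4 - 4*x^3 + 6*x^2 - 4*x + 1 = (x - 1)^4

Eigenvalues and multiplicities (the geometric multiplicity of λ is n − rank(A − λI), which equals the number of Jordan blocks for λ):
  λ = 1: algebraic multiplicity = 4, geometric multiplicity = 2

Determining the block sizes for each eigenvalue:
  λ = 1: with am = 4 and gm = 2, the partition is not yet determined (e.g. several partitions of 4 into 2 parts exist). Let N = A − (1)·I. Computing rank(N^1) = 2, rank(N^2) = 0; the number of blocks of size ≥ j is rank(N^{j−1}) − rank(N^j), giving [2, 2]. So we have 2 block(s) of size 2 → block sizes [2, 2]

Assembling the blocks gives a Jordan form
J =
  [1, 1, 0, 0]
  [0, 1, 0, 0]
  [0, 0, 1, 1]
  [0, 0, 0, 1]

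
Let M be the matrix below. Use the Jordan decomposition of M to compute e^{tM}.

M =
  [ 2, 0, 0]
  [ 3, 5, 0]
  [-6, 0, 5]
e^{tM} =
  [exp(2*t), 0, 0]
  [exp(5*t) - exp(2*t), exp(5*t), 0]
  [-2*exp(5*t) + 2*exp(2*t), 0, exp(5*t)]

Strategy: write M = P · J · P⁻¹ where J is a Jordan canonical form, so e^{tM} = P · e^{tJ} · P⁻¹, and e^{tJ} can be computed block-by-block.

M has Jordan form
J =
  [2, 0, 0]
  [0, 5, 0]
  [0, 0, 5]
(up to reordering of blocks).

Per-block formulas:
  For a 1×1 block at λ = 5: exp(t · [5]) = [e^(5t)].
  For a 1×1 block at λ = 2: exp(t · [2]) = [e^(2t)].

After assembling e^{tJ} and conjugating by P, we get:

e^{tM} =
  [exp(2*t), 0, 0]
  [exp(5*t) - exp(2*t), exp(5*t), 0]
  [-2*exp(5*t) + 2*exp(2*t), 0, exp(5*t)]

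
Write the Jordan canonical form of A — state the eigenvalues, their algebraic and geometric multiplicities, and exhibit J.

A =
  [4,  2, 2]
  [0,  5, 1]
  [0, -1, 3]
J_2(4) ⊕ J_1(4)

The characteristic polynomial is
  det(x·I − A) = x^3 - 12*x^2 + 48*x - 64 = (x - 4)^3

Eigenvalues and multiplicities (the geometric multiplicity of λ is n − rank(A − λI), which equals the number of Jordan blocks for λ):
  λ = 4: algebraic multiplicity = 3, geometric multiplicity = 2

Determining the block sizes for each eigenvalue:
  λ = 4: 2 blocks summing to 3 forces exactly one block of size 2 and the rest size 1 → block sizes [2, 1]

Assembling the blocks gives a Jordan form
J =
  [4, 1, 0]
  [0, 4, 0]
  [0, 0, 4]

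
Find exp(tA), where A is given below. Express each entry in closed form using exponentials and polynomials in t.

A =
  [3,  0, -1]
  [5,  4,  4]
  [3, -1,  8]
e^{tA} =
  [t^2*exp(5*t)/2 - 2*t*exp(5*t) + exp(5*t), t^2*exp(5*t)/2, -t^2*exp(5*t)/2 - t*exp(5*t)]
  [-3*t^2*exp(5*t)/2 + 5*t*exp(5*t), -3*t^2*exp(5*t)/2 - t*exp(5*t) + exp(5*t), 3*t^2*exp(5*t)/2 + 4*t*exp(5*t)]
  [-t^2*exp(5*t) + 3*t*exp(5*t), -t^2*exp(5*t) - t*exp(5*t), t^2*exp(5*t) + 3*t*exp(5*t) + exp(5*t)]

Strategy: write A = P · J · P⁻¹ where J is a Jordan canonical form, so e^{tA} = P · e^{tJ} · P⁻¹, and e^{tJ} can be computed block-by-block.

A has Jordan form
J =
  [5, 1, 0]
  [0, 5, 1]
  [0, 0, 5]
(up to reordering of blocks).

Per-block formulas:
  For a 3×3 Jordan block J_3(5): exp(t · J_3(5)) = e^(5t)·(I + t·N + (t^2/2)·N^2), where N is the 3×3 nilpotent shift.

After assembling e^{tJ} and conjugating by P, we get:

e^{tA} =
  [t^2*exp(5*t)/2 - 2*t*exp(5*t) + exp(5*t), t^2*exp(5*t)/2, -t^2*exp(5*t)/2 - t*exp(5*t)]
  [-3*t^2*exp(5*t)/2 + 5*t*exp(5*t), -3*t^2*exp(5*t)/2 - t*exp(5*t) + exp(5*t), 3*t^2*exp(5*t)/2 + 4*t*exp(5*t)]
  [-t^2*exp(5*t) + 3*t*exp(5*t), -t^2*exp(5*t) - t*exp(5*t), t^2*exp(5*t) + 3*t*exp(5*t) + exp(5*t)]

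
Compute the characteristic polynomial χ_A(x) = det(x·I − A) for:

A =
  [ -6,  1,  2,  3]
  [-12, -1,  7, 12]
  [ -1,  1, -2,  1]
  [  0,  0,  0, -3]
x^4 + 12*x^3 + 54*x^2 + 108*x + 81

Expanding det(x·I − A) (e.g. by cofactor expansion or by noting that A is similar to its Jordan form J, which has the same characteristic polynomial as A) gives
  χ_A(x) = x^4 + 12*x^3 + 54*x^2 + 108*x + 81
which factors as (x + 3)^4. The eigenvalues (with algebraic multiplicities) are λ = -3 with multiplicity 4.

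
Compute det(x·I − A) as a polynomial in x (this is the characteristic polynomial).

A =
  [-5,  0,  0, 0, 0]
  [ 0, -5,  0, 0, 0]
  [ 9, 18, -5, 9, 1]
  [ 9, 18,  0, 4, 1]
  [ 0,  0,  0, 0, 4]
x^5 + 7*x^4 - 29*x^3 - 235*x^2 + 200*x + 2000

Expanding det(x·I − A) (e.g. by cofactor expansion or by noting that A is similar to its Jordan form J, which has the same characteristic polynomial as A) gives
  χ_A(x) = x^5 + 7*x^4 - 29*x^3 - 235*x^2 + 200*x + 2000
which factors as (x - 4)^2*(x + 5)^3. The eigenvalues (with algebraic multiplicities) are λ = -5 with multiplicity 3, λ = 4 with multiplicity 2.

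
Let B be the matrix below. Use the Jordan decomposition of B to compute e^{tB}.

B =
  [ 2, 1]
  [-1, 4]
e^{tB} =
  [-t*exp(3*t) + exp(3*t), t*exp(3*t)]
  [-t*exp(3*t), t*exp(3*t) + exp(3*t)]

Strategy: write B = P · J · P⁻¹ where J is a Jordan canonical form, so e^{tB} = P · e^{tJ} · P⁻¹, and e^{tJ} can be computed block-by-block.

B has Jordan form
J =
  [3, 1]
  [0, 3]
(up to reordering of blocks).

Per-block formulas:
  For a 2×2 Jordan block J_2(3): exp(t · J_2(3)) = e^(3t)·(I + t·N), where N is the 2×2 nilpotent shift.

After assembling e^{tJ} and conjugating by P, we get:

e^{tB} =
  [-t*exp(3*t) + exp(3*t), t*exp(3*t)]
  [-t*exp(3*t), t*exp(3*t) + exp(3*t)]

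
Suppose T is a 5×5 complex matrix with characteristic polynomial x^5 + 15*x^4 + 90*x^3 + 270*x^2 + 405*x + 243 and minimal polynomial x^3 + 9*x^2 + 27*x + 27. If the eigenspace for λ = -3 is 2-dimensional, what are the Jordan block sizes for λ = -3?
Block sizes for λ = -3: [3, 2]

Step 1 — from the characteristic polynomial, algebraic multiplicity of λ = -3 is 5. From dim ker(T − (-3)·I) = 2, there are exactly 2 Jordan blocks for λ = -3.
Step 2 — from the minimal polynomial, the factor (x + 3)^3 tells us the largest block for λ = -3 has size 3.
Step 3 — with total size 5, 2 blocks, and largest block 3, the block sizes (in nonincreasing order) are [3, 2].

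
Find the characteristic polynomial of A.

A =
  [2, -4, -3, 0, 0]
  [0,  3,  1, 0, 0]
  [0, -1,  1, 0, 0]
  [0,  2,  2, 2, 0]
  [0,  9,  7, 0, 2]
x^5 - 10*x^4 + 40*x^3 - 80*x^2 + 80*x - 32

Expanding det(x·I − A) (e.g. by cofactor expansion or by noting that A is similar to its Jordan form J, which has the same characteristic polynomial as A) gives
  χ_A(x) = x^5 - 10*x^4 + 40*x^3 - 80*x^2 + 80*x - 32
which factors as (x - 2)^5. The eigenvalues (with algebraic multiplicities) are λ = 2 with multiplicity 5.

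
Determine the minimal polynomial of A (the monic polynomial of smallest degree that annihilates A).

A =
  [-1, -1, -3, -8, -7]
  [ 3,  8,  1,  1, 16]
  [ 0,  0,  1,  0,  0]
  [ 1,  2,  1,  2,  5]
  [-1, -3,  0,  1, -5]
x^3 - 3*x^2 + 3*x - 1

The characteristic polynomial is χ_A(x) = (x - 1)^5, so the eigenvalues are known. The minimal polynomial is
  m_A(x) = Π_λ (x − λ)^{k_λ}
where k_λ is the size of the *largest* Jordan block for λ (equivalently, the smallest k with (A − λI)^k v = 0 for every generalised eigenvector v of λ).

  λ = 1: largest Jordan block has size 3, contributing (x − 1)^3

So m_A(x) = (x - 1)^3 = x^3 - 3*x^2 + 3*x - 1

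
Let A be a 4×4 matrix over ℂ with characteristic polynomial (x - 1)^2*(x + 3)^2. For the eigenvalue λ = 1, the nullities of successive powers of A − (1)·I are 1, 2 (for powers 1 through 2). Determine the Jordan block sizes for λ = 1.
Block sizes for λ = 1: [2]

From the dimensions of kernels of powers, the number of Jordan blocks of size at least j is d_j − d_{j−1} where d_j = dim ker(N^j) (with d_0 = 0). Computing the differences gives [1, 1].
The number of blocks of size exactly k is (#blocks of size ≥ k) − (#blocks of size ≥ k + 1), so the partition is: 1 block(s) of size 2.
In nonincreasing order the block sizes are [2].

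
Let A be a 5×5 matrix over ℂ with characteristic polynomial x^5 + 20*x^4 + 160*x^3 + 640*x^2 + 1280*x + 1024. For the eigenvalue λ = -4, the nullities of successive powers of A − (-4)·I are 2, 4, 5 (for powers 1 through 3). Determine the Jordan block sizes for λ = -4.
Block sizes for λ = -4: [3, 2]

From the dimensions of kernels of powers, the number of Jordan blocks of size at least j is d_j − d_{j−1} where d_j = dim ker(N^j) (with d_0 = 0). Computing the differences gives [2, 2, 1].
The number of blocks of size exactly k is (#blocks of size ≥ k) − (#blocks of size ≥ k + 1), so the partition is: 1 block(s) of size 2, 1 block(s) of size 3.
In nonincreasing order the block sizes are [3, 2].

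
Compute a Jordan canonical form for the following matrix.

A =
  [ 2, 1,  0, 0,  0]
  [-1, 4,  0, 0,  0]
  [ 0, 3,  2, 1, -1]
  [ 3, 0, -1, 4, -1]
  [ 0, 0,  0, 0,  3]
J_2(3) ⊕ J_2(3) ⊕ J_1(3)

The characteristic polynomial is
  det(x·I − A) = x^5 - 15*x^4 + 90*x^3 - 270*x^2 + 405*x - 243 = (x - 3)^5

Eigenvalues and multiplicities (the geometric multiplicity of λ is n − rank(A − λI), which equals the number of Jordan blocks for λ):
  λ = 3: algebraic multiplicity = 5, geometric multiplicity = 3

Determining the block sizes for each eigenvalue:
  λ = 3: with am = 5 and gm = 3, the partition is not yet determined (e.g. several partitions of 5 into 3 parts exist). Let N = A − (3)·I. Computing rank(N^1) = 2, rank(N^2) = 0; the number of blocks of size ≥ j is rank(N^{j−1}) − rank(N^j), giving [3, 2]. So we have 2 block(s) of size 2, 1 block(s) of size 1 → block sizes [2, 2, 1]

Assembling the blocks gives a Jordan form
J =
  [3, 1, 0, 0, 0]
  [0, 3, 0, 0, 0]
  [0, 0, 3, 1, 0]
  [0, 0, 0, 3, 0]
  [0, 0, 0, 0, 3]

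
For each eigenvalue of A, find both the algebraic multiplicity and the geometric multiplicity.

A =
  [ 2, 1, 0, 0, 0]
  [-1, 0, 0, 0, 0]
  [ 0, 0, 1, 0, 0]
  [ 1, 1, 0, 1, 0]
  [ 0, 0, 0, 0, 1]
λ = 1: alg = 5, geom = 4

Step 1 — factor the characteristic polynomial to read off the algebraic multiplicities:
  χ_A(x) = (x - 1)^5

Step 2 — compute geometric multiplicities via the rank-nullity identity g(λ) = n − rank(A − λI):
  rank(A − (1)·I) = 1, so dim ker(A − (1)·I) = n − 1 = 4

Summary:
  λ = 1: algebraic multiplicity = 5, geometric multiplicity = 4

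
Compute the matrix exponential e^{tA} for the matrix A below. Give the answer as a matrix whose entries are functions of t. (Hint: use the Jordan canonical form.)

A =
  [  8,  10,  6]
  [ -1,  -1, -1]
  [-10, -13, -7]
e^{tA} =
  [-3*t^2 + 8*t + 1, -4*t^2 + 10*t, -2*t^2 + 6*t]
  [3*t^2/2 - t, 2*t^2 - t + 1, t^2 - t]
  [3*t^2/2 - 10*t, 2*t^2 - 13*t, t^2 - 7*t + 1]

Strategy: write A = P · J · P⁻¹ where J is a Jordan canonical form, so e^{tA} = P · e^{tJ} · P⁻¹, and e^{tJ} can be computed block-by-block.

A has Jordan form
J =
  [0, 1, 0]
  [0, 0, 1]
  [0, 0, 0]
(up to reordering of blocks).

Per-block formulas:
  For a 3×3 Jordan block J_3(0): exp(t · J_3(0)) = e^(0t)·(I + t·N + (t^2/2)·N^2), where N is the 3×3 nilpotent shift.

After assembling e^{tJ} and conjugating by P, we get:

e^{tA} =
  [-3*t^2 + 8*t + 1, -4*t^2 + 10*t, -2*t^2 + 6*t]
  [3*t^2/2 - t, 2*t^2 - t + 1, t^2 - t]
  [3*t^2/2 - 10*t, 2*t^2 - 13*t, t^2 - 7*t + 1]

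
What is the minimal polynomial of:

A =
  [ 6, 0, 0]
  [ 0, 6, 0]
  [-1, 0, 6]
x^2 - 12*x + 36

The characteristic polynomial is χ_A(x) = (x - 6)^3, so the eigenvalues are known. The minimal polynomial is
  m_A(x) = Π_λ (x − λ)^{k_λ}
where k_λ is the size of the *largest* Jordan block for λ (equivalently, the smallest k with (A − λI)^k v = 0 for every generalised eigenvector v of λ).

  λ = 6: largest Jordan block has size 2, contributing (x − 6)^2

So m_A(x) = (x - 6)^2 = x^2 - 12*x + 36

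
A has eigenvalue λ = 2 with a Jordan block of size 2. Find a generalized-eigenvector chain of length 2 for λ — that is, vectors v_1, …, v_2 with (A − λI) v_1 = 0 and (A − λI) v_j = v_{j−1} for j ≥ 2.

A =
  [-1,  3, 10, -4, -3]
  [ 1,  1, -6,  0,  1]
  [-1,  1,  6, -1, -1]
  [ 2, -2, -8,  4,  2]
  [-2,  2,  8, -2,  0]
A Jordan chain for λ = 2 of length 2:
v_1 = (-3, 1, -1, 2, -2)ᵀ
v_2 = (1, 0, 0, 0, 0)ᵀ

Let N = A − (2)·I. We want v_2 with N^2 v_2 = 0 but N^1 v_2 ≠ 0; then v_{j-1} := N · v_j for j = 2, …, 2.

Pick v_2 = (1, 0, 0, 0, 0)ᵀ.
Then v_1 = N · v_2 = (-3, 1, -1, 2, -2)ᵀ.

Sanity check: (A − (2)·I) v_1 = (0, 0, 0, 0, 0)ᵀ = 0. ✓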